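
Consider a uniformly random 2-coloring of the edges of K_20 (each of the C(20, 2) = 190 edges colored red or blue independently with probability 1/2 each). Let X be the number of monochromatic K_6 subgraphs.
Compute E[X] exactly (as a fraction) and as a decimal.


Let X = Σ_S X_S over the C(20, 6) = 38760 subsets S of size 6, where X_S = 1 if the K_6 on S is monochromatic.
For a fixed S, the K_6 on S has C(6, 2) = 15 edges. P[all 15 edges red] = (1/2)^15, and likewise for blue, so P[monochromatic] = 2·(1/2)^15 = 2^{1 − 15} = 1/16384.
Summing: E[X] = C(20, 6) · 2^{1 − 15} = 38760 · 1/16384 = 4845/2048.
Numerically: E[X] ≈ 2.3657.

E[X] = C(20,6)·2^(1−C(6,2)) = 4845/2048 ≈ 2.3657.


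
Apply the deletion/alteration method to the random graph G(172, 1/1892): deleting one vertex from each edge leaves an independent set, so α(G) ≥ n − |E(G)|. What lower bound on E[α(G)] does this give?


E[|E(G)|] = C(172, 2)·p = 14706 · (1/1892) = 171/22.
E[α(G)] ≥ n − E[|E(G)|] = 172 − 171/22 = 3613/22.
Numerically: ≈ 164.227.
(This is only a lower bound; the true E[α(G)] may be larger.)

E[α(G)] ≥ 3613/22 ≈ 164.227.


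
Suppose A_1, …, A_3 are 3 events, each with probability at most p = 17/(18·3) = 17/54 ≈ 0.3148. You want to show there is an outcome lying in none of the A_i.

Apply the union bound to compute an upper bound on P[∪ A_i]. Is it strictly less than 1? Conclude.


Union bound: P[∪_{i=1}^{3} A_i] ≤ Σ_i P[A_i] ≤ 3·p = 3·(17/54) = 17/18.
Numerically: 17/18 ≈ 0.9444.
Is 17/18 < 1? YES.
Since P[∪ A_i] ≤ 17/18 < 1, the complement has P[∩ A_i^c] ≥ 1 − 17/18 = 1/18 > 0, so some outcome avoids every A_i.

3·p = 17/18 ≈ 0.9444; existence CERTIFIED by the union bound.


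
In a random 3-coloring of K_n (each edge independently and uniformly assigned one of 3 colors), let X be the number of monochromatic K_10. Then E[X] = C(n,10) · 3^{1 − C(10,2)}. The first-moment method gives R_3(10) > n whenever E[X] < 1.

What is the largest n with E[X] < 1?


We need C(n, 10) · 3^{1 − 45} < 1, i.e. C(n, 10) < 3^{45 − 1} = 984770902183611232881.
Check values of n near the boundary:
  n = 572: C(572, 10) = 954640815642161682606; 954640815642161682606 < 984770902183611232881? YES
  n = 573: C(573, 10) = 971597135635805762226; 971597135635805762226 < 984770902183611232881? YES
  n = 574: C(574, 10) = 988824035203816502691; 988824035203816502691 < 984770902183611232881? NO
  n = 575: C(575, 10) = 1006325345561406175305; 1006325345561406175305 < 984770902183611232881? NO
  n = 576: C(576, 10) = 1024104945306307344480; 1024104945306307344480 < 984770902183611232881? NO
The largest n with C(n, 10) < 984770902183611232881 is n = 573 (where E[X] = 35985079097622435638/36472996377170786403 ≈ 0.98662). Hence R_3(10) > 573, i.e. R_3(10) ≥ 574.

Largest n = 573; hence R_3(10) > 573.


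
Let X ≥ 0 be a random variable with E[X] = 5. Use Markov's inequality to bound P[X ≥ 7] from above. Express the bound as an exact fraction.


μ = E[X] = 5, a = 7.
Markov: P[X ≥ 7] ≤ μ/a = (5)/7 = 5/7.
Numerically: ≈ 0.71429.
(Since a = 7 > μ = 5.00000, the bound 5/7 is < 1 and informative.)

P[X ≥ 7] ≤ 5/7 ≈ 0.71429.


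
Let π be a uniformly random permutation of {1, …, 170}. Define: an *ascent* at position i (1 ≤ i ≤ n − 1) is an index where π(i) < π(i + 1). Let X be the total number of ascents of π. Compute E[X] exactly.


Write X = Σ X_I over i = 1, …, 169, with X_I the indicator of one ascent.
There are 169 indicators.
For each fixed i, the pair (π(i), π(i+1)) is a uniformly random ordered pair of distinct values from {1, …, 170}; by symmetry P[π(i) < π(i+1)] = 1/2.
By linearity: E[X] = 169 · (1/2) = (170 − 1) · (1/2) = 169/2 ≈ 84.50000.

E[X] = 169/2 = 84.50000.


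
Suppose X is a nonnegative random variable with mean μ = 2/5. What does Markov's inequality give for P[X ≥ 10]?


μ = E[X] = 2/5, a = 10.
Markov: P[X ≥ 10] ≤ μ/a = (2/5)/10 = 1/25.
Numerically: ≈ 0.040000.
(Since a = 10 > μ = 0.400000, the bound 1/25 is < 1 and informative.)

P[X ≥ 10] ≤ 1/25 ≈ 0.040000.


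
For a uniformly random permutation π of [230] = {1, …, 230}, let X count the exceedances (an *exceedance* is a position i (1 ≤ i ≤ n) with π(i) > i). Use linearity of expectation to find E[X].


Write X = Σ_{i=1}^{230} X_i, where X_i = 1_{π(i) > i}.
For each fixed i, π(i) is uniform over {1, …, 230} (marginal of a uniform permutation), so P[π(i) > i] = (n − i)/n. Summing: Σ_{i=1}^{230} (n − i)/n = (0 + 1 + … + 229)/230 = 230(230 − 1)/(2·230) = (230 − 1)/2.
Hence E[X] = Σ_{i=1}^{230} (230 − i)/230 = 229/2 ≈ 114.50000.

E[X] = 229/2 = 114.50000.


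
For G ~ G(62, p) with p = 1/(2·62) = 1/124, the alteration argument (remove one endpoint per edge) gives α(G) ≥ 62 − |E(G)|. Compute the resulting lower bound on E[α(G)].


E[|E(G)|] = C(62, 2)·p = 1891 · (1/124) = 61/4.
E[α(G)] ≥ n − E[|E(G)|] = 62 − 61/4 = 187/4.
Numerically: ≈ 46.750.
(This is only a lower bound; the true E[α(G)] may be larger.)

E[α(G)] ≥ 187/4 ≈ 46.750.


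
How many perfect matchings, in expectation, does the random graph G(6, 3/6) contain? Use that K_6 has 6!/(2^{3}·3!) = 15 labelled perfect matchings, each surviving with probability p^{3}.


K_6 has 6!/(2^{3}·3!) = 15 labelled perfect matchings.
For each such perfect matching H, let X_H = 1 if all 3 edges of H are present in G. Then P[X_H = 1] = p^{3} = (1/2)^{3} = 1/8.
By linearity of expectation: E[X] = Σ_H E[X_H] = 15 · p^{3} = 15 · 1/8 = 15/8.
Numerically: E[X] ≈ 1.88.

E[X] = 15 · (1/2)^{3} = 15/8 ≈ 1.88.


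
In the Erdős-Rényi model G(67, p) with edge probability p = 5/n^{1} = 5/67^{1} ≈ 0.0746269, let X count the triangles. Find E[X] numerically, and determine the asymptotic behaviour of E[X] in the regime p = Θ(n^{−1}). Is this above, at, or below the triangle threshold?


Number of potential triangles: C(67, 3) = 47905.
Each occurs with probability p³ ≈ (0.0746269)³ ≈ 4.15609633e-04.
By linearity: E[X] = C(67, 3)·p³ ≈ 47905 · 4.15609633e-04 ≈ 19.909779.
Here α = 1, so p = 5/n is exactly at the triangle threshold p ~ 1/n. Asymptotically E[X] → c³/6 = 5³/6 = 125/6 ≈ 20.833333, a bounded constant. In this regime the triangle count is asymptotically Poisson(c³/6).

E[X] ≈ 19.909779; in regime p = Θ(1/n^{1}) E[X] stays bounded (at the triangle threshold p ~ 1/n).


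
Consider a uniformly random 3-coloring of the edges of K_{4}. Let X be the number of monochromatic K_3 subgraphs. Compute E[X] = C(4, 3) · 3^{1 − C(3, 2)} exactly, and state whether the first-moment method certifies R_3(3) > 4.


E[X] = C(4, 3) · 3^{1 − 3} = 4 · 3^{−2} = 4/9.
As a reduced fraction: E[X] = 4/9 ≈ 0.44444.
Is E[X] < 1? YES.
Since E[X] < 1, there exists a 3-coloring of K_{4} with no monochromatic K_3; hence R_3(3) > 4.

E[X] = 4/9 ≈ 0.44444; E[X] < 1, so R_3(3) > 4.


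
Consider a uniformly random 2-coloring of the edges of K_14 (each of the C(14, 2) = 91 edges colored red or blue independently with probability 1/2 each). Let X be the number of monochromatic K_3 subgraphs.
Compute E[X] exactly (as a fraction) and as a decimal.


Let X = Σ_S X_S over the C(14, 3) = 364 subsets S of size 3, where X_S = 1 if the K_3 on S is monochromatic.
For a fixed S, the K_3 on S has C(3, 2) = 3 edges. P[all 3 edges red] = (1/2)^3, and likewise for blue, so P[monochromatic] = 2·(1/2)^3 = 2^{1 − 3} = 1/4.
Summing: E[X] = C(14, 3) · 2^{1 − 3} = 364 · 1/4 = 91.
Numerically: E[X] ≈ 91.000.

E[X] = C(14,3)·2^(1−C(3,2)) = 91 ≈ 91.000.


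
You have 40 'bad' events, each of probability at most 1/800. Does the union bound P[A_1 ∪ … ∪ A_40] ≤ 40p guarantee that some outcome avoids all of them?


Union bound: P[∪_{i=1}^{40} A_i] ≤ Σ_i P[A_i] ≤ 40·p = 40·(1/800) = 1/20.
Numerically: 1/20 ≈ 0.0500000.
Is 1/20 < 1? YES.
Since P[∪ A_i] ≤ 1/20 < 1, the complement has P[∩ A_i^c] ≥ 1 − 1/20 = 19/20 > 0, so some outcome avoids every A_i.

40·p = 1/20 ≈ 0.0500000; existence CERTIFIED by the union bound.


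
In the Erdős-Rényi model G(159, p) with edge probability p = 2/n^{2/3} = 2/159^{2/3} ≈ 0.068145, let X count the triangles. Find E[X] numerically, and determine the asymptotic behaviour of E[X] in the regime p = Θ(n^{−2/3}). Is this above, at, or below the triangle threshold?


Number of potential triangles: C(159, 3) = 657359.
Each occurs with probability p³ ≈ (0.068145)³ ≈ 3.1644318e-04.
By linearity: E[X] = C(159, 3)·p³ ≈ 657359 · 3.1644318e-04 ≈ 208.01677.
Since α = 2/3 < 1, p = c/n^{2/3} ≫ 1/n is above the triangle threshold p ~ 1/n. Asymptotically E[X] ~ (c³/6)·n^{3(1−α)} = (2³/6)·n^{1} → ∞; triangles are abundant w.h.p.

E[X] ≈ 208.01677; in regime p = Θ(1/n^{2/3}) E[X] diverges (above the triangle threshold p ~ 1/n).


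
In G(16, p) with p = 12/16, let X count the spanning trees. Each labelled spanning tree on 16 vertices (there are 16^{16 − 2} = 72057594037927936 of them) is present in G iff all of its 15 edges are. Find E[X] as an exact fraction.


K_16 has 16^{16 − 2} = 72057594037927936 labelled spanning trees.
For each such spanning tree H, let X_H = 1 if all 15 edges of H are present in G. Then P[X_H = 1] = p^{15} = (3/4)^{15} = 14348907/1073741824.
By linearity of expectation: E[X] = Σ_H E[X_H] = 72057594037927936 · p^{15} = 72057594037927936 · 14348907/1073741824 = 962938848411648.
Numerically: E[X] ≈ 9.62939e+14.

E[X] = 72057594037927936 · (3/4)^{15} = 962938848411648 ≈ 9.62939e+14.


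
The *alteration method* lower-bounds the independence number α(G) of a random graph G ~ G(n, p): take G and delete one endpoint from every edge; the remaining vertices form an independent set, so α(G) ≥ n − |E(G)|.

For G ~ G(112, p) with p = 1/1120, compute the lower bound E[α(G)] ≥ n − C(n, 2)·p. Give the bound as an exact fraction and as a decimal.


E[|E(G)|] = C(112, 2)·p = 6216 · (1/1120) = 111/20.
E[α(G)] ≥ n − E[|E(G)|] = 112 − 111/20 = 2129/20.
Numerically: ≈ 106.450.
(This is only a lower bound; the true E[α(G)] may be larger.)

E[α(G)] ≥ 2129/20 ≈ 106.450.


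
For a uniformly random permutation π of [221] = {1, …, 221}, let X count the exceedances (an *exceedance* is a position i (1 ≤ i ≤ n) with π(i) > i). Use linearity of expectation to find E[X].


Write X = Σ_{i=1}^{221} X_i, where X_i = 1_{π(i) > i}.
For each fixed i, π(i) is uniform over {1, …, 221} (marginal of a uniform permutation), so P[π(i) > i] = (n − i)/n. Summing: Σ_{i=1}^{221} (n − i)/n = (0 + 1 + … + 220)/221 = 221(221 − 1)/(2·221) = (221 − 1)/2.
Hence E[X] = Σ_{i=1}^{221} (221 − i)/221 = 110 ≈ 110.000000.

E[X] = 110 = 110.000000.


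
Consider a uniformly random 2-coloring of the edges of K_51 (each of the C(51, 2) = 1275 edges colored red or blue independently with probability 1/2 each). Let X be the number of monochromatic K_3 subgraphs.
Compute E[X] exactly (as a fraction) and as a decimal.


Let X = Σ_S X_S over the C(51, 3) = 20825 subsets S of size 3, where X_S = 1 if the K_3 on S is monochromatic.
For a fixed S, the K_3 on S has C(3, 2) = 3 edges. P[all 3 edges red] = (1/2)^3, and likewise for blue, so P[monochromatic] = 2·(1/2)^3 = 2^{1 − 3} = 1/4.
By linearity of expectation: E[X] = C(51, 3) · 2^{1 − 3} = 20825 · 1/4 = 20825/4.
Numerically: E[X] ≈ 5206.250000.

E[X] = C(51,3)·2^(1−C(3,2)) = 20825/4 ≈ 5206.250000.


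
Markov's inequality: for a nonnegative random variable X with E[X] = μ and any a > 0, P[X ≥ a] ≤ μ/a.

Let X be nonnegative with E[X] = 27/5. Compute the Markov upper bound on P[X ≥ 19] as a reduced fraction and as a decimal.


μ = E[X] = 27/5, a = 19.
Markov: P[X ≥ 19] ≤ μ/a = (27/5)/19 = 27/95.
Numerically: ≈ 0.284.
(Since a = 19 > μ = 5.400, the bound 27/95 is < 1 and informative.)

P[X ≥ 19] ≤ 27/95 ≈ 0.284.


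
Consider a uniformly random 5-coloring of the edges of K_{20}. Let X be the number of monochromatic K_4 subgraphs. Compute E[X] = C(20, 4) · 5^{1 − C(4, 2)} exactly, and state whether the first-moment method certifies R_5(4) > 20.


E[X] = C(20, 4) · 5^{1 − 6} = 4845 · 5^{−5} = 4845/3125.
As a reduced fraction: E[X] = 969/625 ≈ 1.55040.
Is E[X] < 1? NO.
Since E[X] ≥ 1, the first-moment bound is inconclusive at n = 20; it does NOT by itself certify R_5(4) > 20.

E[X] = 969/625 ≈ 1.55040; E[X] ≥ 1; first-moment method inconclusive here.


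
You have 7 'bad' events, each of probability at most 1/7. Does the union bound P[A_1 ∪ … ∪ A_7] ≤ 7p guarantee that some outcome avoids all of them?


Union bound: P[∪_{i=1}^{7} A_i] ≤ Σ_i P[A_i] ≤ 7·p = 7·(1/7) = 1.
Numerically: 1 ≈ 1.00000.
Is 1 < 1? NO.
Since the bound 1 is ≥ 1, the union bound is uninformative here; it does NOT by itself certify existence.

7·p = 1 ≈ 1.00000; existence NOT certified by the union bound.


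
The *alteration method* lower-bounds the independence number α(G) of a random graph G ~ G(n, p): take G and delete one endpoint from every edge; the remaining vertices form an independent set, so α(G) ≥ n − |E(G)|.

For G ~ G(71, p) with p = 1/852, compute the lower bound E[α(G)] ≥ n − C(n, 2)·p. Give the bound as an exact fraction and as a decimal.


E[|E(G)|] = C(71, 2)·p = 2485 · (1/852) = 35/12.
E[α(G)] ≥ n − E[|E(G)|] = 71 − 35/12 = 817/12.
Numerically: ≈ 68.0833.
(This is only a lower bound; the true E[α(G)] may be larger.)

E[α(G)] ≥ 817/12 ≈ 68.0833.


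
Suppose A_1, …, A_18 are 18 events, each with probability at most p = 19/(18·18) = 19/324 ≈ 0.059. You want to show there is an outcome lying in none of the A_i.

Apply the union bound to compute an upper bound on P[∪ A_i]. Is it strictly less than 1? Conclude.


Union bound: P[∪_{i=1}^{18} A_i] ≤ Σ_i P[A_i] ≤ 18·p = 18·(19/324) = 19/18.
Numerically: 19/18 ≈ 1.056.
Is 19/18 < 1? NO.
Since the bound 19/18 is ≥ 1, the union bound is uninformative here; it does NOT by itself certify existence.

18·p = 19/18 ≈ 1.056; existence NOT certified by the union bound.


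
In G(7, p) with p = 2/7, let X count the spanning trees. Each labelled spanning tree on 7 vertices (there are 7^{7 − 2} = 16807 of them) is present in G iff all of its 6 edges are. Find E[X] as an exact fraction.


K_7 has 7^{7 − 2} = 16807 labelled spanning trees.
For each such spanning tree H, let X_H = 1 if all 6 edges of H are present in G. Then P[X_H = 1] = p^{6} = (2/7)^{6} = 64/117649.
By linearity: E[X] = Σ_H E[X_H] = 16807 · p^{6} = 16807 · 64/117649 = 64/7.
Numerically: E[X] ≈ 9.14286.

E[X] = 16807 · (2/7)^{6} = 64/7 ≈ 9.14286.


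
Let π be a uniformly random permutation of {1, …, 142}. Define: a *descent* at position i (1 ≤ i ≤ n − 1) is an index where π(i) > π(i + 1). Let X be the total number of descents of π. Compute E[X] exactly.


Write X = Σ X_I over i = 1, …, 141, with X_I the indicator of one descent.
There are 141 indicators.
For each fixed i, the pair (π(i), π(i+1)) is a uniformly random ordered pair of distinct values from {1, …, 142}; by symmetry P[π(i) > π(i+1)] = 1/2.
By linearity: E[X] = 141 · (1/2) = (142 − 1) · (1/2) = 141/2 ≈ 70.500000.

E[X] = 141/2 = 70.500000.


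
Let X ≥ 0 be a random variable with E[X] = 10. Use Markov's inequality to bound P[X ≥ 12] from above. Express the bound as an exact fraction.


μ = E[X] = 10, a = 12.
Markov: P[X ≥ 12] ≤ μ/a = (10)/12 = 5/6.
Numerically: ≈ 0.833333.
(Since a = 12 > μ = 10.000000, the bound 5/6 is < 1 and informative.)

P[X ≥ 12] ≤ 5/6 ≈ 0.833333.


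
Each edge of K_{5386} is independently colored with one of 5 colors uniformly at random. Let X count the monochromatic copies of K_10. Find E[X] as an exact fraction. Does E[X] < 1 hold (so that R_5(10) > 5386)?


E[X] = C(5386, 10) · 5^{1 − 45} = 5613966214234562222231428510561 · 5^{−44} = 5613966214234562222231428510561/5684341886080801486968994140625.
As a reduced fraction: E[X] = 5613966214234562222231428510561/5684341886080801486968994140625 ≈ 0.987619.
Is E[X] < 1? YES.
Since E[X] < 1, there exists a 5-coloring of K_{5386} with no monochromatic K_10; hence R_5(10) > 5386.

E[X] = 5613966214234562222231428510561/5684341886080801486968994140625 ≈ 0.987619; E[X] < 1, so R_5(10) > 5386.


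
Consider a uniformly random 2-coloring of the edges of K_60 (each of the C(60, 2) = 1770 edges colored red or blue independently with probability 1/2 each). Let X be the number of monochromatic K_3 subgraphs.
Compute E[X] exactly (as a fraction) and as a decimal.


Let X = Σ_S X_S over the C(60, 3) = 34220 subsets S of size 3, where X_S = 1 if the K_3 on S is monochromatic.
For a fixed S, the K_3 on S has C(3, 2) = 3 edges. P[all 3 edges red] = (1/2)^3, and likewise for blue, so P[monochromatic] = 2·(1/2)^3 = 2^{1 − 3} = 1/4.
By linearity: E[X] = C(60, 3) · 2^{1 − 3} = 34220 · 1/4 = 8555.
Numerically: E[X] ≈ 8555.00000.

E[X] = C(60,3)·2^(1−C(3,2)) = 8555 ≈ 8555.00000.


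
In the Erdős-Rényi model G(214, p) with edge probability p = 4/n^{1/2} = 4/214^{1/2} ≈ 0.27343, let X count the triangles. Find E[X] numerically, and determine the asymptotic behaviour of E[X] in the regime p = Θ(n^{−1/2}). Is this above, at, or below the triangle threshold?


Number of potential triangles: C(214, 3) = 1610564.
Each occurs with probability p³ ≈ (0.27343)³ ≈ 2.0443691e-02.
By linearity: E[X] = C(214, 3)·p³ ≈ 1610564 · 2.0443691e-02 ≈ 32925.87320.
Since α = 1/2 < 1, p = c/n^{1/2} ≫ 1/n is above the triangle threshold p ~ 1/n. Asymptotically E[X] ~ (c³/6)·n^{3(1−α)} = (4³/6)·n^{1.5} → ∞; triangles are abundant w.h.p.

E[X] ≈ 32925.87320; in regime p = Θ(1/n^{1/2}) E[X] diverges (above the triangle threshold p ~ 1/n).


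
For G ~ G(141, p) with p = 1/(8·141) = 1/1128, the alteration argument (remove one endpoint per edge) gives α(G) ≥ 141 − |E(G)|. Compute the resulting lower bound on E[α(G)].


E[|E(G)|] = C(141, 2)·p = 9870 · (1/1128) = 35/4.
E[α(G)] ≥ n − E[|E(G)|] = 141 − 35/4 = 529/4.
Numerically: ≈ 132.25000.
(This is only a lower bound; the true E[α(G)] may be larger.)

E[α(G)] ≥ 529/4 ≈ 132.25000.


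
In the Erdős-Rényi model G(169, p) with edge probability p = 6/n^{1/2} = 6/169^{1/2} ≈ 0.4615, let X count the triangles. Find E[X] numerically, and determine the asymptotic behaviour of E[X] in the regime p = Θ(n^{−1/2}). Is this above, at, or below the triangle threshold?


Number of potential triangles: C(169, 3) = 790244.
Each occurs with probability p³ ≈ (0.4615)³ ≈ 9.831589e-02.
By linearity: E[X] = C(169, 3)·p³ ≈ 790244 · 9.831589e-02 ≈ 77693.5385.
Since α = 1/2 < 1, p = c/n^{1/2} ≫ 1/n is above the triangle threshold p ~ 1/n. Asymptotically E[X] ~ (c³/6)·n^{3(1−α)} = (6³/6)·n^{1.5} → ∞; triangles are abundant w.h.p.

E[X] ≈ 77693.5385; in regime p = Θ(1/n^{1/2}) E[X] diverges (above the triangle threshold p ~ 1/n).


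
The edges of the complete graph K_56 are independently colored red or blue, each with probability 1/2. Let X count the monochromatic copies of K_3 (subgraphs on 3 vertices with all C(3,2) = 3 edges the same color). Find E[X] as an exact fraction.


Let X = Σ_S X_S over the C(56, 3) = 27720 subsets S of size 3, where X_S = 1 if the K_3 on S is monochromatic.
For a fixed S, the K_3 on S has C(3, 2) = 3 edges. P[all 3 edges red] = (1/2)^3, and likewise for blue, so P[monochromatic] = 2·(1/2)^3 = 2^{1 − 3} = 1/4.
Summing: E[X] = C(56, 3) · 2^{1 − 3} = 27720 · 1/4 = 6930.
Numerically: E[X] ≈ 6930.0000.

E[X] = C(56,3)·2^(1−C(3,2)) = 6930 ≈ 6930.0000.


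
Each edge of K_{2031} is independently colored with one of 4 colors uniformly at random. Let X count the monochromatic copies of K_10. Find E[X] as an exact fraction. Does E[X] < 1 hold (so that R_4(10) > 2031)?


E[X] = C(2031, 10) · 4^{1 − 45} = 321883478221675085423322615 · 4^{−44} = 321883478221675085423322615/309485009821345068724781056.
As a reduced fraction: E[X] = 321883478221675085423322615/309485009821345068724781056 ≈ 1.0400616.
Is E[X] < 1? NO.
Since E[X] ≥ 1, the first-moment bound is inconclusive at n = 2031; it does NOT by itself certify R_4(10) > 2031.

E[X] = 321883478221675085423322615/309485009821345068724781056 ≈ 1.0400616; E[X] ≥ 1; first-moment method inconclusive here.


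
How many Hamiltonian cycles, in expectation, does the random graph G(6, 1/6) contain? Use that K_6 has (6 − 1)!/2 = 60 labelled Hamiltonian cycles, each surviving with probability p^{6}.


K_6 has (6 − 1)!/2 = 60 labelled Hamiltonian cycles.
For each such Hamiltonian cycle H, let X_H = 1 if all 6 edges of H are present in G. Then P[X_H = 1] = p^{6} = (1/6)^{6} = 1/46656.
Summing the indicators: E[X] = Σ_H E[X_H] = 60 · p^{6} = 60 · 1/46656 = 5/3888.
Numerically: E[X] ≈ 0.001286.

E[X] = 60 · (1/6)^{6} = 5/3888 ≈ 0.001286.


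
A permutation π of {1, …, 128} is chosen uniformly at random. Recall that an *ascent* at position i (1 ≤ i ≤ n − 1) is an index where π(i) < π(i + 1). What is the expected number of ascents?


Write X = Σ X_I over i = 1, …, 127, with X_I the indicator of one ascent.
There are 127 indicators.
For each fixed i, the pair (π(i), π(i+1)) is a uniformly random ordered pair of distinct values from {1, …, 128}; by symmetry P[π(i) < π(i+1)] = 1/2.
By linearity: E[X] = 127 · (1/2) = (128 − 1) · (1/2) = 127/2 ≈ 63.500000.

E[X] = 127/2 = 63.500000.


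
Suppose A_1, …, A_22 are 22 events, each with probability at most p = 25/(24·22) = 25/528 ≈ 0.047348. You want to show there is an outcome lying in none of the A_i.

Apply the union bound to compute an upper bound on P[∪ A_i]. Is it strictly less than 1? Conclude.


Union bound: P[∪_{i=1}^{22} A_i] ≤ Σ_i P[A_i] ≤ 22·p = 22·(25/528) = 25/24.
Numerically: 25/24 ≈ 1.041667.
Is 25/24 < 1? NO.
Since the bound 25/24 is ≥ 1, the union bound is uninformative here; it does NOT by itself certify existence.

22·p = 25/24 ≈ 1.041667; existence NOT certified by the union bound.


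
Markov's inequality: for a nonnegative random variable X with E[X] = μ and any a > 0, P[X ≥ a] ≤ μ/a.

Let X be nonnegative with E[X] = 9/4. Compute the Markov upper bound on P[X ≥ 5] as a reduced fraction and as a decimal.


μ = E[X] = 9/4, a = 5.
Markov: P[X ≥ 5] ≤ μ/a = (9/4)/5 = 9/20.
Numerically: ≈ 0.45000.
(Since a = 5 > μ = 2.25000, the bound 9/20 is < 1 and informative.)

P[X ≥ 5] ≤ 9/20 ≈ 0.45000.


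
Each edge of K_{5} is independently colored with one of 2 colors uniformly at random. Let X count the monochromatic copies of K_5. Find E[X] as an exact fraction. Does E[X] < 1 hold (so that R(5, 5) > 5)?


E[X] = C(5, 5) · 2^{1 − 10} = 1 · 2^{−9} = 1/512.
As a reduced fraction: E[X] = 1/512 ≈ 0.00195.
Is E[X] < 1? YES.
Since E[X] < 1, there exists a 2-coloring of K_{5} with no monochromatic K_5; hence R(5, 5) > 5.

E[X] = 1/512 ≈ 0.00195; E[X] < 1, so R(5, 5) > 5.


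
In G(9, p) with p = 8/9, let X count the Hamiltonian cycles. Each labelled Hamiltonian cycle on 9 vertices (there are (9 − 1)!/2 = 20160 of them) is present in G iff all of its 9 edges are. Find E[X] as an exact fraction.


K_9 has (9 − 1)!/2 = 20160 labelled Hamiltonian cycles.
For each such Hamiltonian cycle H, let X_H = 1 if all 9 edges of H are present in G. Then P[X_H = 1] = p^{9} = (8/9)^{9} = 134217728/387420489.
Summing the indicators: E[X] = Σ_H E[X_H] = 20160 · p^{9} = 20160 · 134217728/387420489 = 300647710720/43046721.
Numerically: E[X] ≈ 6984.

E[X] = 20160 · (8/9)^{9} = 300647710720/43046721 ≈ 6984.


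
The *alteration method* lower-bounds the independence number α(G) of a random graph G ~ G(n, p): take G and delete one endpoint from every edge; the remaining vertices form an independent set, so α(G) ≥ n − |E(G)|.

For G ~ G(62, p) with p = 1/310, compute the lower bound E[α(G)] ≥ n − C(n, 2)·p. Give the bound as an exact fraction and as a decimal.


E[|E(G)|] = C(62, 2)·p = 1891 · (1/310) = 61/10.
E[α(G)] ≥ n − E[|E(G)|] = 62 − 61/10 = 559/10.
Numerically: ≈ 55.900000.
(This is only a lower bound; the true E[α(G)] may be larger.)

E[α(G)] ≥ 559/10 ≈ 55.900000.


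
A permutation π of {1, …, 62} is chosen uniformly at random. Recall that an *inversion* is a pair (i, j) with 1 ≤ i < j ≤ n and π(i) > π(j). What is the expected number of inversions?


Write X = Σ X_I over the C(62, 2) = 1891 pairs i < j, with X_I the indicator of one inversion.
There are 1891 indicators.
For each fixed pair i < j, the values π(i) and π(j) are two distinct elements of {1, …, 62} in uniformly random order; by symmetry P[π(i) > π(j)] = 1/2.
By linearity: E[X] = 1891 · (1/2) = C(62, 2) · (1/2) = 1891/2 = 1891/2 ≈ 945.500000.

E[X] = 1891/2 = 945.500000.


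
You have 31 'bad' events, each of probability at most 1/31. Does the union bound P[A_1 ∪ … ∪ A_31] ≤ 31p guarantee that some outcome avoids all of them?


Union bound: P[∪_{i=1}^{31} A_i] ≤ Σ_i P[A_i] ≤ 31·p = 31·(1/31) = 1.
Numerically: 1 ≈ 1.000.
Is 1 < 1? NO.
Since the bound 1 is ≥ 1, the union bound is uninformative here; it does NOT by itself certify existence.

31·p = 1 ≈ 1.000; existence NOT certified by the union bound.


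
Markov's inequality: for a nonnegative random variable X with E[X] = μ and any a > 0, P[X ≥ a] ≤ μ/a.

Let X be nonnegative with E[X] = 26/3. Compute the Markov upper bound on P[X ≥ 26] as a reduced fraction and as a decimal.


μ = E[X] = 26/3, a = 26.
Markov: P[X ≥ 26] ≤ μ/a = (26/3)/26 = 1/3.
Numerically: ≈ 0.3333.
(Since a = 26 > μ = 8.6667, the bound 1/3 is < 1 and informative.)

P[X ≥ 26] ≤ 1/3 ≈ 0.3333.


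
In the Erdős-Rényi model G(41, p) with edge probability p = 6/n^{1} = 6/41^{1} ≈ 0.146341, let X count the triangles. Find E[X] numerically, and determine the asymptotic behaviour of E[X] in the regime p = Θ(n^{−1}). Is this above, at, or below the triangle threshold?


Number of potential triangles: C(41, 3) = 10660.
Each occurs with probability p³ ≈ (0.146341)³ ≈ 3.13402301e-03.
By linearity: E[X] = C(41, 3)·p³ ≈ 10660 · 3.13402301e-03 ≈ 33.408685.
Here α = 1, so p = 6/n is exactly at the triangle threshold p ~ 1/n. Asymptotically E[X] → c³/6 = 6³/6 = 36 ≈ 36.000000, a bounded constant. In this regime the triangle count is asymptotically Poisson(c³/6).

E[X] ≈ 33.408685; in regime p = Θ(1/n^{1}) E[X] stays bounded (at the triangle threshold p ~ 1/n).


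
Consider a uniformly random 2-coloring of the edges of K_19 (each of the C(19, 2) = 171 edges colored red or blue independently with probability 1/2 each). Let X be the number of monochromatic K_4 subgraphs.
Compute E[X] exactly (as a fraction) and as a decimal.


Let X = Σ_S X_S over the C(19, 4) = 3876 subsets S of size 4, where X_S = 1 if the K_4 on S is monochromatic.
For a fixed S, the K_4 on S has C(4, 2) = 6 edges. P[all 6 edges red] = (1/2)^6, and likewise for blue, so P[monochromatic] = 2·(1/2)^6 = 2^{1 − 6} = 1/32.
By linearity: E[X] = C(19, 4) · 2^{1 − 6} = 3876 · 1/32 = 969/8.
Numerically: E[X] ≈ 121.125.

E[X] = C(19,4)·2^(1−C(4,2)) = 969/8 ≈ 121.125.


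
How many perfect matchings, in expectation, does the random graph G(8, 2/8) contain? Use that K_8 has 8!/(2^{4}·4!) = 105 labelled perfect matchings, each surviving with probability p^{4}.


K_8 has 8!/(2^{4}·4!) = 105 labelled perfect matchings.
For each such perfect matching H, let X_H = 1 if all 4 edges of H are present in G. Then P[X_H = 1] = p^{4} = (1/4)^{4} = 1/256.
By linearity of expectation: E[X] = Σ_H E[X_H] = 105 · p^{4} = 105 · 1/256 = 105/256.
Numerically: E[X] ≈ 0.41.

E[X] = 105 · (1/4)^{4} = 105/256 ≈ 0.41.


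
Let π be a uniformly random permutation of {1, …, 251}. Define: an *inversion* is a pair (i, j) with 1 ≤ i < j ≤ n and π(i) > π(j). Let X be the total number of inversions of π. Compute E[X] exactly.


Write X = Σ X_I over the C(251, 2) = 31375 pairs i < j, with X_I the indicator of one inversion.
There are 31375 indicators.
For each fixed pair i < j, the values π(i) and π(j) are two distinct elements of {1, …, 251} in uniformly random order; by symmetry P[π(i) > π(j)] = 1/2.
By linearity: E[X] = 31375 · (1/2) = C(251, 2) · (1/2) = 31375/2 = 31375/2 ≈ 15687.500.

E[X] = 31375/2 = 15687.500.


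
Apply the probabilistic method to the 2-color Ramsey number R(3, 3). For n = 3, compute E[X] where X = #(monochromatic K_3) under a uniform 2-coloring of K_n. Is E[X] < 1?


E[X] = C(3, 3) · 2^{1 − 3} = 1 · 2^{−2} = 1/4.
As a reduced fraction: E[X] = 1/4 ≈ 0.2500.
Is E[X] < 1? YES.
Since E[X] < 1, there exists a 2-coloring of K_{3} with no monochromatic K_3; hence R(3, 3) > 3.

E[X] = 1/4 ≈ 0.2500; E[X] < 1, so R(3, 3) > 3.


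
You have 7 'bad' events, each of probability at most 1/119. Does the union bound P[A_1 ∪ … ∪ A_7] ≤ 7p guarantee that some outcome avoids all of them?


Union bound: P[∪_{i=1}^{7} A_i] ≤ Σ_i P[A_i] ≤ 7·p = 7·(1/119) = 1/17.
Numerically: 1/17 ≈ 0.0588235.
Is 1/17 < 1? YES.
Since P[∪ A_i] ≤ 1/17 < 1, the complement has P[∩ A_i^c] ≥ 1 − 1/17 = 16/17 > 0, so some outcome avoids every A_i.

7·p = 1/17 ≈ 0.0588235; existence CERTIFIED by the union bound.


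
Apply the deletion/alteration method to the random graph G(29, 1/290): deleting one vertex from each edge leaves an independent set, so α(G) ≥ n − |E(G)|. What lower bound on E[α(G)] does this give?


E[|E(G)|] = C(29, 2)·p = 406 · (1/290) = 7/5.
E[α(G)] ≥ n − E[|E(G)|] = 29 − 7/5 = 138/5.
Numerically: ≈ 27.60000.
(This is only a lower bound; the true E[α(G)] may be larger.)

E[α(G)] ≥ 138/5 ≈ 27.60000.


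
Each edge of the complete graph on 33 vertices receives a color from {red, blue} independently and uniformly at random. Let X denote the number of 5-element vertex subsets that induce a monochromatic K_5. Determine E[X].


Let X = Σ_S X_S over the C(33, 5) = 237336 subsets S of size 5, where X_S = 1 if the K_5 on S is monochromatic.
For a fixed S, the K_5 on S has C(5, 2) = 10 edges. P[all 10 edges red] = (1/2)^10, and likewise for blue, so P[monochromatic] = 2·(1/2)^10 = 2^{1 − 10} = 1/512.
Summing: E[X] = C(33, 5) · 2^{1 − 10} = 237336 · 1/512 = 29667/64.
Numerically: E[X] ≈ 463.546875.

E[X] = C(33,5)·2^(1−C(5,2)) = 29667/64 ≈ 463.546875.


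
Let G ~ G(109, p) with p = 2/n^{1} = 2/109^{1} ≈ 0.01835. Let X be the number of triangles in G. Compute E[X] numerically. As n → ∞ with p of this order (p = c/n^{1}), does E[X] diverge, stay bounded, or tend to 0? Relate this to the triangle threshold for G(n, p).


Number of potential triangles: C(109, 3) = 209934.
Each occurs with probability p³ ≈ (0.01835)³ ≈ 6.177468e-06.
By linearity: E[X] = C(109, 3)·p³ ≈ 209934 · 6.177468e-06 ≈ 1.2969.
Here α = 1, so p = 2/n is exactly at the triangle threshold p ~ 1/n. Asymptotically E[X] → c³/6 = 2³/6 = 4/3 ≈ 1.3333, a bounded constant. In this regime the triangle count is asymptotically Poisson(c³/6).

E[X] ≈ 1.2969; in regime p = Θ(1/n^{1}) E[X] stays bounded (at the triangle threshold p ~ 1/n).


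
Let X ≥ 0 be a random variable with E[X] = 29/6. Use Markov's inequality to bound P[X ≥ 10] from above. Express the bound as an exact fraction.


μ = E[X] = 29/6, a = 10.
Markov: P[X ≥ 10] ≤ μ/a = (29/6)/10 = 29/60.
Numerically: ≈ 0.483333.
(Since a = 10 > μ = 4.833333, the bound 29/60 is < 1 and informative.)

P[X ≥ 10] ≤ 29/60 ≈ 0.483333.


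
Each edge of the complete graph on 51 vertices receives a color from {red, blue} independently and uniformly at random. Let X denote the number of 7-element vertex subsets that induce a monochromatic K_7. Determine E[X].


Let X = Σ_S X_S over the C(51, 7) = 115775100 subsets S of size 7, where X_S = 1 if the K_7 on S is monochromatic.
For a fixed S, the K_7 on S has C(7, 2) = 21 edges. P[all 21 edges red] = (1/2)^21, and likewise for blue, so P[monochromatic] = 2·(1/2)^21 = 2^{1 − 21} = 1/1048576.
By linearity of expectation: E[X] = C(51, 7) · 2^{1 − 21} = 115775100 · 1/1048576 = 28943775/262144.
Numerically: E[X] ≈ 110.41174.

E[X] = C(51,7)·2^(1−C(7,2)) = 28943775/262144 ≈ 110.41174.


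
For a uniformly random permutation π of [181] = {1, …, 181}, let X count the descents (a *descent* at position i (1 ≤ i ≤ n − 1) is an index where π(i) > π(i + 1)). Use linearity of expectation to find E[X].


Write X = Σ X_I over i = 1, …, 180, with X_I the indicator of one descent.
There are 180 indicators.
For each fixed i, the pair (π(i), π(i+1)) is a uniformly random ordered pair of distinct values from {1, …, 181}; by symmetry P[π(i) > π(i+1)] = 1/2.
By linearity: E[X] = 180 · (1/2) = (181 − 1) · (1/2) = 90 ≈ 90.000.

E[X] = 90 = 90.000.


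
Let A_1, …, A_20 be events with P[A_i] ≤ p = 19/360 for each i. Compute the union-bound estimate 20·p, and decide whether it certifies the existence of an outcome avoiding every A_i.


Union bound: P[∪_{i=1}^{20} A_i] ≤ Σ_i P[A_i] ≤ 20·p = 20·(19/360) = 19/18.
Numerically: 19/18 ≈ 1.056.
Is 19/18 < 1? NO.
Since the bound 19/18 is ≥ 1, the union bound is uninformative here; it does NOT by itself certify existence.

20·p = 19/18 ≈ 1.056; existence NOT certified by the union bound.


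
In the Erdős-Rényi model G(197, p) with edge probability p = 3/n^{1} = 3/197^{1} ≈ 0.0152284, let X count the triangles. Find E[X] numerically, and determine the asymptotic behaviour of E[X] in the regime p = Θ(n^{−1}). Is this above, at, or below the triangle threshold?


Number of potential triangles: C(197, 3) = 1254890.
Each occurs with probability p³ ≈ (0.0152284)³ ≈ 3.53154777e-06.
By linearity: E[X] = C(197, 3)·p³ ≈ 1254890 · 3.53154777e-06 ≈ 4.431704.
Here α = 1, so p = 3/n is exactly at the triangle threshold p ~ 1/n. Asymptotically E[X] → c³/6 = 3³/6 = 9/2 ≈ 4.500000, a bounded constant. In this regime the triangle count is asymptotically Poisson(c³/6).

E[X] ≈ 4.431704; in regime p = Θ(1/n^{1}) E[X] stays bounded (at the triangle threshold p ~ 1/n).


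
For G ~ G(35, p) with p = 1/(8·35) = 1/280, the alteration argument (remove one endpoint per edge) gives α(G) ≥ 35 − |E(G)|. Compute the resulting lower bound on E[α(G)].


E[|E(G)|] = C(35, 2)·p = 595 · (1/280) = 17/8.
E[α(G)] ≥ n − E[|E(G)|] = 35 − 17/8 = 263/8.
Numerically: ≈ 32.875.
(This is only a lower bound; the true E[α(G)] may be larger.)

E[α(G)] ≥ 263/8 ≈ 32.875.


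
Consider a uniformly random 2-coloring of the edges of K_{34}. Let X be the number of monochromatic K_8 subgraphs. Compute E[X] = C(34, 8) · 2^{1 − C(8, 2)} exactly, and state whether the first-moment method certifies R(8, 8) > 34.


E[X] = C(34, 8) · 2^{1 − 28} = 18156204 · 2^{−27} = 18156204/134217728.
As a reduced fraction: E[X] = 4539051/33554432 ≈ 0.1353.
Is E[X] < 1? YES.
Since E[X] < 1, there exists a 2-coloring of K_{34} with no monochromatic K_8; hence R(8, 8) > 34.

E[X] = 4539051/33554432 ≈ 0.1353; E[X] < 1, so R(8, 8) > 34.


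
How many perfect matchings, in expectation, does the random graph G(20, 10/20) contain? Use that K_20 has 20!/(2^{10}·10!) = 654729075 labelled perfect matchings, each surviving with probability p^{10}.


K_20 has 20!/(2^{10}·10!) = 654729075 labelled perfect matchings.
For each such perfect matching H, let X_H = 1 if all 10 edges of H are present in G. Then P[X_H = 1] = p^{10} = (1/2)^{10} = 1/1024.
Summing the indicators: E[X] = Σ_H E[X_H] = 654729075 · p^{10} = 654729075 · 1/1024 = 654729075/1024.
Numerically: E[X] ≈ 639384.

E[X] = 654729075 · (1/2)^{10} = 654729075/1024 ≈ 639384.


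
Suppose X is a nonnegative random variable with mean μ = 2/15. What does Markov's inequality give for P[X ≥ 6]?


μ = E[X] = 2/15, a = 6.
Markov: P[X ≥ 6] ≤ μ/a = (2/15)/6 = 1/45.
Numerically: ≈ 0.0222.
(Since a = 6 > μ = 0.1333, the bound 1/45 is < 1 and informative.)

P[X ≥ 6] ≤ 1/45 ≈ 0.0222.


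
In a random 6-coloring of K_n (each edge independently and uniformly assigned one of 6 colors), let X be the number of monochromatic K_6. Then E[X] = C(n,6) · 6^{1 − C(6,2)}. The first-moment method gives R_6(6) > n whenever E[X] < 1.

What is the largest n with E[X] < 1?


We need C(n, 6) · 6^{1 − 15} < 1, i.e. C(n, 6) < 6^{15 − 1} = 78364164096.
Check values of n near the boundary:
  n = 195: C(195, 6) = 70656049360; 70656049360 < 78364164096? YES
  n = 196: C(196, 6) = 72887293024; 72887293024 < 78364164096? YES
  n = 197: C(197, 6) = 75176946208; 75176946208 < 78364164096? YES
  n = 198: C(198, 6) = 77526225777; 77526225777 < 78364164096? YES
  n = 199: C(199, 6) = 79936367511; 79936367511 < 78364164096? NO
The largest n with C(n, 6) < 78364164096 is n = 198 (where E[X] = 25842075259/26121388032 ≈ 0.989). Hence R_6(6) > 198, i.e. R_6(6) ≥ 199.

Largest n = 198; hence R_6(6) > 198.


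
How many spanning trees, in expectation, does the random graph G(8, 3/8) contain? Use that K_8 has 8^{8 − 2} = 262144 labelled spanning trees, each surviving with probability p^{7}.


K_8 has 8^{8 − 2} = 262144 labelled spanning trees.
For each such spanning tree H, let X_H = 1 if all 7 edges of H are present in G. Then P[X_H = 1] = p^{7} = (3/8)^{7} = 2187/2097152.
By linearity of expectation: E[X] = Σ_H E[X_H] = 262144 · p^{7} = 262144 · 2187/2097152 = 2187/8.
Numerically: E[X] ≈ 273.38.

E[X] = 262144 · (3/8)^{7} = 2187/8 ≈ 273.38.


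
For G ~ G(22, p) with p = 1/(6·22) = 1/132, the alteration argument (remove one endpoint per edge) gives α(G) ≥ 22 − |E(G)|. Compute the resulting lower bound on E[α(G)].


E[|E(G)|] = C(22, 2)·p = 231 · (1/132) = 7/4.
E[α(G)] ≥ n − E[|E(G)|] = 22 − 7/4 = 81/4.
Numerically: ≈ 20.250.
(This is only a lower bound; the true E[α(G)] may be larger.)

E[α(G)] ≥ 81/4 ≈ 20.250.


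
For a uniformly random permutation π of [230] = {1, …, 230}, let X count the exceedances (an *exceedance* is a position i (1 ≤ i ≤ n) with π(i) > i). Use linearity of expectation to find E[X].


Write X = Σ_{i=1}^{230} X_i, where X_i = 1_{π(i) > i}.
For each fixed i, π(i) is uniform over {1, …, 230} (marginal of a uniform permutation), so P[π(i) > i] = (n − i)/n. Summing: Σ_{i=1}^{230} (n − i)/n = (0 + 1 + … + 229)/230 = 230(230 − 1)/(2·230) = (230 − 1)/2.
Hence E[X] = Σ_{i=1}^{230} (230 − i)/230 = 229/2 ≈ 114.500000.

E[X] = 229/2 = 114.500000.


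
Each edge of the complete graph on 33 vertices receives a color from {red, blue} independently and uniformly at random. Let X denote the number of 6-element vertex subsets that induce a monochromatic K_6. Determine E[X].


Let X = Σ_S X_S over the C(33, 6) = 1107568 subsets S of size 6, where X_S = 1 if the K_6 on S is monochromatic.
For a fixed S, the K_6 on S has C(6, 2) = 15 edges. P[all 15 edges red] = (1/2)^15, and likewise for blue, so P[monochromatic] = 2·(1/2)^15 = 2^{1 − 15} = 1/16384.
By linearity of expectation: E[X] = C(33, 6) · 2^{1 − 15} = 1107568 · 1/16384 = 69223/1024.
Numerically: E[X] ≈ 67.601.

E[X] = C(33,6)·2^(1−C(6,2)) = 69223/1024 ≈ 67.601.


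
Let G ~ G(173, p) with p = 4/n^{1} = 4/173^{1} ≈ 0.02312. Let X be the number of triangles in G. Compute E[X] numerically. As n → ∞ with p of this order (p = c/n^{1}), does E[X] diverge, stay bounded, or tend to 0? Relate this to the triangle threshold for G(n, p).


Number of potential triangles: C(173, 3) = 848046.
Each occurs with probability p³ ≈ (0.02312)³ ≈ 1.236066e-05.
By linearity: E[X] = C(173, 3)·p³ ≈ 848046 · 1.236066e-05 ≈ 10.4824.
Here α = 1, so p = 4/n is exactly at the triangle threshold p ~ 1/n. Asymptotically E[X] → c³/6 = 4³/6 = 32/3 ≈ 10.6667, a bounded constant. In this regime the triangle count is asymptotically Poisson(c³/6).

E[X] ≈ 10.4824; in regime p = Θ(1/n^{1}) E[X] stays bounded (at the triangle threshold p ~ 1/n).
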